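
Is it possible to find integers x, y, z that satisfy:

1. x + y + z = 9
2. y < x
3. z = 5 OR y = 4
Yes

Take x = 3, y = 1, z = 5. Substituting into each constraint:
  (1) 3 + 1 + 5 = 9 ✓
  (2) 1 < 3 ✓
  (3) z = 5, target 5 ✓ (first branch holds)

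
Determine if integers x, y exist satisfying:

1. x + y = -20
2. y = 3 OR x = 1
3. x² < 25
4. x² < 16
Yes

Take x = 1, y = -21. Substituting into each constraint:
  (1) 1 + (-21) = -20 ✓
  (2) x = 1, target 1 ✓ (second branch holds)
  (3) x² = (1)² = 1, and 1 < 25 ✓
  (4) x² = (1)² = 1, and 1 < 16 ✓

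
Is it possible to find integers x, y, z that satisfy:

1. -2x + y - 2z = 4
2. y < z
Yes

Take x = -3, y = 0, z = 1. Substituting into each constraint:
  (1) -2(-3) + 0 - 2(1) = 4 ✓
  (2) 0 < 1 ✓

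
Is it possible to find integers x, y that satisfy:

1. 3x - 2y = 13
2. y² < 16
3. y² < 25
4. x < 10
Yes

Take x = 3, y = -2. Substituting into each constraint:
  (1) 3(3) - 2(-2) = 13 ✓
  (2) y² = (-2)² = 4, and 4 < 16 ✓
  (3) y² = (-2)² = 4, and 4 < 25 ✓
  (4) 3 < 10 ✓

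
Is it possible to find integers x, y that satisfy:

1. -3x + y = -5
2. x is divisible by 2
Yes

Take x = 0, y = -5. Substituting into each constraint:
  (1) -3(0) + (-5) = -5 ✓
  (2) 0 = 2 × 0, remainder 0 ✓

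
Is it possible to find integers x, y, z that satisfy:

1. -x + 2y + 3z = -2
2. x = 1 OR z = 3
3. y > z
Yes

Take x = 19, y = 4, z = 3. Substituting into each constraint:
  (1) (-19) + 2(4) + 3(3) = -2 ✓
  (2) z = 3, target 3 ✓ (second branch holds)
  (3) 4 > 3 ✓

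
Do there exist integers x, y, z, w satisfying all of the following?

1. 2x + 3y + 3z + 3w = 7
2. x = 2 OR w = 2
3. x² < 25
Yes

Take x = 2, y = 0, z = 1, w = 0. Substituting into each constraint:
  (1) 2(2) + 3(0) + 3(1) + 3(0) = 7 ✓
  (2) x = 2, target 2 ✓ (first branch holds)
  (3) x² = (2)² = 4, and 4 < 25 ✓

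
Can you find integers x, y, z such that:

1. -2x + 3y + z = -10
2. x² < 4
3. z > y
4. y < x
Yes

Take x = 0, y = -3, z = -1. Substituting into each constraint:
  (1) -2(0) + 3(-3) + (-1) = -10 ✓
  (2) x² = (0)² = 0, and 0 < 4 ✓
  (3) -1 > -3 ✓
  (4) -3 < 0 ✓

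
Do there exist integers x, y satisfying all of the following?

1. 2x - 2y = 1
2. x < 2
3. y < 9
No

Even the single constraint (2x - 2y = 1) is infeasible over the integers.

  - 2x - 2y = 1: every term on the left is divisible by 2, so the LHS ≡ 0 (mod 2), but the RHS 1 is not — no integer solution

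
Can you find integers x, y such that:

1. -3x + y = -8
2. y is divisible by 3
No

The full constraint system is jointly infeasible over the integers. Each constraint and what it forces:

  - -3x + y = -8: is a linear equation tying the variables together
  - y is divisible by 3: restricts y to multiples of 3

Modular obstruction: writing y = 3y', every remaining term of the linear equation is divisible by 3, so the left side is ≡ 0 (mod 3); but the right side -8 ≡ 1 (mod 3). No integers can satisfy it.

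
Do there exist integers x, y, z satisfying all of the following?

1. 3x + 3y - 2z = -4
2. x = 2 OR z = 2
Yes

Take x = 0, y = 0, z = 2. Substituting into each constraint:
  (1) 3(0) + 3(0) - 2(2) = -4 ✓
  (2) z = 2, target 2 ✓ (second branch holds)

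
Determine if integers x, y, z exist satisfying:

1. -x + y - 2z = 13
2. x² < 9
Yes

Take x = 0, y = 13, z = 0. Substituting into each constraint:
  (1) 0 + 13 - 2(0) = 13 ✓
  (2) x² = (0)² = 0, and 0 < 9 ✓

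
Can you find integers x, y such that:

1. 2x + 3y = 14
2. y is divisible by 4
Yes

Take x = 7, y = 0. Substituting into each constraint:
  (1) 2(7) + 3(0) = 14 ✓
  (2) 0 = 4 × 0, remainder 0 ✓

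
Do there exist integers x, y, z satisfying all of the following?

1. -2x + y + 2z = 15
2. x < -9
Yes

Take x = -10, y = 1, z = -3. Substituting into each constraint:
  (1) -2(-10) + 1 + 2(-3) = 15 ✓
  (2) -10 < -9 ✓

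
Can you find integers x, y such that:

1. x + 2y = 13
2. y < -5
Yes

Take x = 25, y = -6. Substituting into each constraint:
  (1) 25 + 2(-6) = 13 ✓
  (2) -6 < -5 ✓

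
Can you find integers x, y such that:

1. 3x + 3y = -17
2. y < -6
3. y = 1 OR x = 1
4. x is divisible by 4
No

Even the single constraint (3x + 3y = -17) is infeasible over the integers.

  - 3x + 3y = -17: every term on the left is divisible by 3, so the LHS ≡ 0 (mod 3), but the RHS -17 is not — no integer solution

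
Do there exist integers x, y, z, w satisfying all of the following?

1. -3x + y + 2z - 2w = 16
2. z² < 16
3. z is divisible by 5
Yes

Take x = 0, y = 16, z = 0, w = 0. Substituting into each constraint:
  (1) -3(0) + 16 + 2(0) - 2(0) = 16 ✓
  (2) z² = (0)² = 0, and 0 < 16 ✓
  (3) 0 = 5 × 0, remainder 0 ✓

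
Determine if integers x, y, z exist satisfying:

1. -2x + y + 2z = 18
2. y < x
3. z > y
Yes

Take x = 1, y = 0, z = 10. Substituting into each constraint:
  (1) -2(1) + 0 + 2(10) = 18 ✓
  (2) 0 < 1 ✓
  (3) 10 > 0 ✓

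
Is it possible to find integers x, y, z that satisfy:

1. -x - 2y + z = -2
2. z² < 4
Yes

Take x = 2, y = 0, z = 0. Substituting into each constraint:
  (1) (-2) - 2(0) + 0 = -2 ✓
  (2) z² = (0)² = 0, and 0 < 4 ✓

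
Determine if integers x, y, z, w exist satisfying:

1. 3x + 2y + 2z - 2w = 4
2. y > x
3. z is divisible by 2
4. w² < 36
Yes

Take x = 0, y = 1, z = 0, w = -1. Substituting into each constraint:
  (1) 3(0) + 2(1) + 2(0) - 2(-1) = 4 ✓
  (2) 1 > 0 ✓
  (3) 0 = 2 × 0, remainder 0 ✓
  (4) w² = (-1)² = 1, and 1 < 36 ✓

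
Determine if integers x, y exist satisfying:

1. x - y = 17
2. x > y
Yes

Take x = 0, y = -17. Substituting into each constraint:
  (1) 0 + 17 = 17 ✓
  (2) 0 > -17 ✓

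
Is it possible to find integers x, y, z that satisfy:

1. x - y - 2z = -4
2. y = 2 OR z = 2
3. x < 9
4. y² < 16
Yes

Take x = 0, y = 0, z = 2. Substituting into each constraint:
  (1) 0 + 0 - 2(2) = -4 ✓
  (2) z = 2, target 2 ✓ (second branch holds)
  (3) 0 < 9 ✓
  (4) y² = (0)² = 0, and 0 < 16 ✓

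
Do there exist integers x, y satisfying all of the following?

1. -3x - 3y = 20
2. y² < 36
No

Even the single constraint (-3x - 3y = 20) is infeasible over the integers.

  - -3x - 3y = 20: every term on the left is divisible by 3, so the LHS ≡ 0 (mod 3), but the RHS 20 is not — no integer solution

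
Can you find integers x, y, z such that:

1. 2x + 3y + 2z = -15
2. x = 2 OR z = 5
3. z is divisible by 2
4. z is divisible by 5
Yes

Take x = 2, y = 7, z = -20. Substituting into each constraint:
  (1) 2(2) + 3(7) + 2(-20) = -15 ✓
  (2) x = 2, target 2 ✓ (first branch holds)
  (3) -20 = 2 × -10, remainder 0 ✓
  (4) -20 = 5 × -4, remainder 0 ✓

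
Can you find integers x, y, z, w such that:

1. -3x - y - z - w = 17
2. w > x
Yes

Take x = -1, y = -14, z = 0, w = 0. Substituting into each constraint:
  (1) -3(-1) + 14 + 0 + 0 = 17 ✓
  (2) 0 > -1 ✓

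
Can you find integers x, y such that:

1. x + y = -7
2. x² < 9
Yes

Take x = 0, y = -7. Substituting into each constraint:
  (1) 0 + (-7) = -7 ✓
  (2) x² = (0)² = 0, and 0 < 9 ✓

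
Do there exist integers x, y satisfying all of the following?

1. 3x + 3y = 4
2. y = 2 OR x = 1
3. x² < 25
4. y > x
No

Even the single constraint (3x + 3y = 4) is infeasible over the integers.

  - 3x + 3y = 4: every term on the left is divisible by 3, so the LHS ≡ 0 (mod 3), but the RHS 4 is not — no integer solution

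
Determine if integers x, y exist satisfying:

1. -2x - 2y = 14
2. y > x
Yes

Take x = -7, y = 0. Substituting into each constraint:
  (1) -2(-7) - 2(0) = 14 ✓
  (2) 0 > -7 ✓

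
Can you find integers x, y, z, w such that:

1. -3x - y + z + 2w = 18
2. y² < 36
Yes

Take x = 0, y = 0, z = 18, w = 0. Substituting into each constraint:
  (1) -3(0) + 0 + 18 + 2(0) = 18 ✓
  (2) y² = (0)² = 0, and 0 < 36 ✓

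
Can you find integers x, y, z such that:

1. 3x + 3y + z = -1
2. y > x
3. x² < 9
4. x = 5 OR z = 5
Yes

Take x = -2, y = 0, z = 5. Substituting into each constraint:
  (1) 3(-2) + 3(0) + 5 = -1 ✓
  (2) 0 > -2 ✓
  (3) x² = (-2)² = 4, and 4 < 9 ✓
  (4) z = 5, target 5 ✓ (second branch holds)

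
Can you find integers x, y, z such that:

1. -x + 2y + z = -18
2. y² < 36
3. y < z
Yes

Take x = 19, y = 0, z = 1. Substituting into each constraint:
  (1) (-19) + 2(0) + 1 = -18 ✓
  (2) y² = (0)² = 0, and 0 < 36 ✓
  (3) 0 < 1 ✓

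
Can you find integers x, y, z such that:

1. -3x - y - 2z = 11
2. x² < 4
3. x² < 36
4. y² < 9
Yes

Take x = 1, y = 0, z = -7. Substituting into each constraint:
  (1) -3(1) + 0 - 2(-7) = 11 ✓
  (2) x² = (1)² = 1, and 1 < 4 ✓
  (3) x² = (1)² = 1, and 1 < 36 ✓
  (4) y² = (0)² = 0, and 0 < 9 ✓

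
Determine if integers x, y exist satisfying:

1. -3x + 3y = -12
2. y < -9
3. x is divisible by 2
Yes

Take x = -6, y = -10. Substituting into each constraint:
  (1) -3(-6) + 3(-10) = -12 ✓
  (2) -10 < -9 ✓
  (3) -6 = 2 × -3, remainder 0 ✓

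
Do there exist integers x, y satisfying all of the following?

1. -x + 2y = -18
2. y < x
Yes

Take x = 0, y = -9. Substituting into each constraint:
  (1) 0 + 2(-9) = -18 ✓
  (2) -9 < 0 ✓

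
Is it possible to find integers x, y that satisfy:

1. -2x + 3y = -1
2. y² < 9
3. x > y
Yes

Take x = 2, y = 1. Substituting into each constraint:
  (1) -2(2) + 3(1) = -1 ✓
  (2) y² = (1)² = 1, and 1 < 9 ✓
  (3) 2 > 1 ✓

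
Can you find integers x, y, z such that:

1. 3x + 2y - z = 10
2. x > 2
Yes

Take x = 3, y = 0, z = -1. Substituting into each constraint:
  (1) 3(3) + 2(0) + 1 = 10 ✓
  (2) 3 > 2 ✓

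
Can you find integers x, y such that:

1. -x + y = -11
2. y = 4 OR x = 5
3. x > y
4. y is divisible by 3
Yes

Take x = 5, y = -6. Substituting into each constraint:
  (1) (-5) + (-6) = -11 ✓
  (2) x = 5, target 5 ✓ (second branch holds)
  (3) 5 > -6 ✓
  (4) -6 = 3 × -2, remainder 0 ✓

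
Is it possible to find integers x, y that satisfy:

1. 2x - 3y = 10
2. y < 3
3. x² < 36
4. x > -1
Yes

Take x = 5, y = 0. Substituting into each constraint:
  (1) 2(5) - 3(0) = 10 ✓
  (2) 0 < 3 ✓
  (3) x² = (5)² = 25, and 25 < 36 ✓
  (4) 5 > -1 ✓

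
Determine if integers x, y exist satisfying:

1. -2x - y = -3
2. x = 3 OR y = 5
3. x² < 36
Yes

Take x = 3, y = -3. Substituting into each constraint:
  (1) -2(3) + 3 = -3 ✓
  (2) x = 3, target 3 ✓ (first branch holds)
  (3) x² = (3)² = 9, and 9 < 36 ✓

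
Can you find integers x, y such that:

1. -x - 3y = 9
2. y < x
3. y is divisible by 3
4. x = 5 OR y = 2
No

A contradictory subset is {-x - 3y = 9, y < x, x = 5 OR y = 2}. No integer assignment can satisfy these jointly:

  - -x - 3y = 9: is a linear equation tying the variables together
  - y < x: bounds one variable relative to another variable
  - x = 5 OR y = 2: forces a choice: either x = 5 or y = 2

Split on the disjunction (x = 5 OR y = 2):
  • If x = 5: with x = 5, every remaining term of the linear equation is divisible by 3, so the left side is ≡ 0 (mod 3); but the right side 14 ≡ 2 (mod 3). No integers can satisfy it.
  • If y = 2: the equation forces x = -15, giving (y, x) = (2, -15), which violates x > y.
Both branches are infeasible, so the system has no integer solution.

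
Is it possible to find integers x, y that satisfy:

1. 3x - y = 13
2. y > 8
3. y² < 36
No

A contradictory subset is {y > 8, y² < 36}. No integer assignment can satisfy these jointly:

  - y > 8: bounds one variable relative to a constant
  - y² < 36: restricts y to |y| ≤ 5

Direct contradiction: the bounds on y require y ≥ 9 and y ≤ 5 simultaneously, which is empty.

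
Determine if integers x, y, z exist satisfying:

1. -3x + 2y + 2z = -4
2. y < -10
Yes

Take x = -6, y = -11, z = 0. Substituting into each constraint:
  (1) -3(-6) + 2(-11) + 2(0) = -4 ✓
  (2) -11 < -10 ✓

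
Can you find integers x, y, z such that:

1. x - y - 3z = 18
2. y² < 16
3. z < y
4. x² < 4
Yes

Take x = 0, y = -3, z = -5. Substituting into each constraint:
  (1) 0 + 3 - 3(-5) = 18 ✓
  (2) y² = (-3)² = 9, and 9 < 16 ✓
  (3) -5 < -3 ✓
  (4) x² = (0)² = 0, and 0 < 4 ✓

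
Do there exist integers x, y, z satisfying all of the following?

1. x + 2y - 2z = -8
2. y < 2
Yes

Take x = -8, y = 0, z = 0. Substituting into each constraint:
  (1) (-8) + 2(0) - 2(0) = -8 ✓
  (2) 0 < 2 ✓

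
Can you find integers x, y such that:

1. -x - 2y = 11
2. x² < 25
Yes

Take x = -1, y = -5. Substituting into each constraint:
  (1) 1 - 2(-5) = 11 ✓
  (2) x² = (-1)² = 1, and 1 < 25 ✓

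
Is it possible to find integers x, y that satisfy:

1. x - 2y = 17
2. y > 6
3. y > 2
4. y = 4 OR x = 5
No

A contradictory subset is {x - 2y = 17, y > 6, y = 4 OR x = 5}. No integer assignment can satisfy these jointly:

  - x - 2y = 17: is a linear equation tying the variables together
  - y > 6: bounds one variable relative to a constant
  - y = 4 OR x = 5: forces a choice: either y = 4 or x = 5

Split on the disjunction (y = 4 OR x = 5):
  • If y = 4: this contradicts the bound y ≥ 7.
  • If x = 5: the equation forces y = -6, which contradicts the bound y ≥ 7.
Both branches are infeasible, so the system has no integer solution.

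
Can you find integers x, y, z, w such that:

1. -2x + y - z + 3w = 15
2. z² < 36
Yes

Take x = -7, y = 1, z = 0, w = 0. Substituting into each constraint:
  (1) -2(-7) + 1 + 0 + 3(0) = 15 ✓
  (2) z² = (0)² = 0, and 0 < 36 ✓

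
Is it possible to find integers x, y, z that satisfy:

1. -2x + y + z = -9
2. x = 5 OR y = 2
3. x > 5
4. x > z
Yes

Take x = 6, y = 2, z = 1. Substituting into each constraint:
  (1) -2(6) + 2 + 1 = -9 ✓
  (2) y = 2, target 2 ✓ (second branch holds)
  (3) 6 > 5 ✓
  (4) 6 > 1 ✓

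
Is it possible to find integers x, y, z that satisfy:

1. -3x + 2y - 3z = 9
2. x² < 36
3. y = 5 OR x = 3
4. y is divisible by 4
Yes

Take x = 3, y = 0, z = -6. Substituting into each constraint:
  (1) -3(3) + 2(0) - 3(-6) = 9 ✓
  (2) x² = (3)² = 9, and 9 < 36 ✓
  (3) x = 3, target 3 ✓ (second branch holds)
  (4) 0 = 4 × 0, remainder 0 ✓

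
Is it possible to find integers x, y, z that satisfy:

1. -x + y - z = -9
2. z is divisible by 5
Yes

Take x = 0, y = -9, z = 0. Substituting into each constraint:
  (1) 0 + (-9) + 0 = -9 ✓
  (2) 0 = 5 × 0, remainder 0 ✓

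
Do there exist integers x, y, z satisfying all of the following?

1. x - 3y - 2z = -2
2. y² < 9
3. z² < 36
Yes

Take x = 0, y = 0, z = 1. Substituting into each constraint:
  (1) 0 - 3(0) - 2(1) = -2 ✓
  (2) y² = (0)² = 0, and 0 < 9 ✓
  (3) z² = (1)² = 1, and 1 < 36 ✓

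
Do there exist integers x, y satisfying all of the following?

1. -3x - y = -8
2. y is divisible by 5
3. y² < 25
No

The full constraint system is jointly infeasible over the integers. Each constraint and what it forces:

  - -3x - y = -8: is a linear equation tying the variables together
  - y is divisible by 5: restricts y to multiples of 5
  - y² < 25: restricts y to |y| ≤ 4

The bounds confine y to {0} with 5 | y. For each value, substitute into the equation:
  • y = 0: the equation gives -3x = -8, so x would not be an integer.
Every case fails, so no integer solution exists.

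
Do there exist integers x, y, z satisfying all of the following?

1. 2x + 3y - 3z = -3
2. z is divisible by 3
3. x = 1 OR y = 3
Yes

Take x = 3, y = 3, z = 6. Substituting into each constraint:
  (1) 2(3) + 3(3) - 3(6) = -3 ✓
  (2) 6 = 3 × 2, remainder 0 ✓
  (3) y = 3, target 3 ✓ (second branch holds)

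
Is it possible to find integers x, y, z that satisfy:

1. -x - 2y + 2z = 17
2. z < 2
Yes

Take x = 1, y = -9, z = 0. Substituting into each constraint:
  (1) (-1) - 2(-9) + 2(0) = 17 ✓
  (2) 0 < 2 ✓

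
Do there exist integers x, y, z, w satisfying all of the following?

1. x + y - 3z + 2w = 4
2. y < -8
Yes

Take x = 13, y = -9, z = 0, w = 0. Substituting into each constraint:
  (1) 13 + (-9) - 3(0) + 2(0) = 4 ✓
  (2) -9 < -8 ✓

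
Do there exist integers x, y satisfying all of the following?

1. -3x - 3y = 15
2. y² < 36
Yes

Take x = 0, y = -5. Substituting into each constraint:
  (1) -3(0) - 3(-5) = 15 ✓
  (2) y² = (-5)² = 25, and 25 < 36 ✓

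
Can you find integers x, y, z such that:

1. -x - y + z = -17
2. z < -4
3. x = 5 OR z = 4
Yes

Take x = 5, y = 7, z = -5. Substituting into each constraint:
  (1) (-5) + (-7) + (-5) = -17 ✓
  (2) -5 < -4 ✓
  (3) x = 5, target 5 ✓ (first branch holds)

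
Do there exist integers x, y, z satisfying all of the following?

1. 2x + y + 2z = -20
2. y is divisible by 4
Yes

Take x = 0, y = 0, z = -10. Substituting into each constraint:
  (1) 2(0) + 0 + 2(-10) = -20 ✓
  (2) 0 = 4 × 0, remainder 0 ✓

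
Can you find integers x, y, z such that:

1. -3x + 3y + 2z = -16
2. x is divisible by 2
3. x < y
Yes

Take x = 0, y = 2, z = -11. Substituting into each constraint:
  (1) -3(0) + 3(2) + 2(-11) = -16 ✓
  (2) 0 = 2 × 0, remainder 0 ✓
  (3) 0 < 2 ✓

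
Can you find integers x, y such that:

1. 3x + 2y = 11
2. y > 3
Yes

Take x = 1, y = 4. Substituting into each constraint:
  (1) 3(1) + 2(4) = 11 ✓
  (2) 4 > 3 ✓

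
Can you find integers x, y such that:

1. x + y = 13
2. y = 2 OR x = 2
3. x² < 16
Yes

Take x = 2, y = 11. Substituting into each constraint:
  (1) 2 + 11 = 13 ✓
  (2) x = 2, target 2 ✓ (second branch holds)
  (3) x² = (2)² = 4, and 4 < 16 ✓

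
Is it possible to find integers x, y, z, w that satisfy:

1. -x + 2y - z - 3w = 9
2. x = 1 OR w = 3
Yes

Take x = 0, y = 0, z = -18, w = 3. Substituting into each constraint:
  (1) 0 + 2(0) + 18 - 3(3) = 9 ✓
  (2) w = 3, target 3 ✓ (second branch holds)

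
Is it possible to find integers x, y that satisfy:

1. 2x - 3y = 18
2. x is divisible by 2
Yes

Take x = 0, y = -6. Substituting into each constraint:
  (1) 2(0) - 3(-6) = 18 ✓
  (2) 0 = 2 × 0, remainder 0 ✓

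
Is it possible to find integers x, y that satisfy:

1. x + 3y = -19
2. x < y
Yes

Take x = -7, y = -4. Substituting into each constraint:
  (1) (-7) + 3(-4) = -19 ✓
  (2) -7 < -4 ✓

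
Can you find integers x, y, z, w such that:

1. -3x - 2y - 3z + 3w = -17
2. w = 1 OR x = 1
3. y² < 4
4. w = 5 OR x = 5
Yes

Take x = 1, y = 1, z = 9, w = 5. Substituting into each constraint:
  (1) -3(1) - 2(1) - 3(9) + 3(5) = -17 ✓
  (2) x = 1, target 1 ✓ (second branch holds)
  (3) y² = (1)² = 1, and 1 < 4 ✓
  (4) w = 5, target 5 ✓ (first branch holds)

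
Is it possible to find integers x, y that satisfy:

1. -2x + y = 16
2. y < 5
Yes

Take x = -6, y = 4. Substituting into each constraint:
  (1) -2(-6) + 4 = 16 ✓
  (2) 4 < 5 ✓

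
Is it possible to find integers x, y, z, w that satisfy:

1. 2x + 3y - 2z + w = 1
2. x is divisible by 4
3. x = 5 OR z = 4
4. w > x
Yes

Take x = 0, y = 2, z = 4, w = 3. Substituting into each constraint:
  (1) 2(0) + 3(2) - 2(4) + 3 = 1 ✓
  (2) 0 = 4 × 0, remainder 0 ✓
  (3) z = 4, target 4 ✓ (second branch holds)
  (4) 3 > 0 ✓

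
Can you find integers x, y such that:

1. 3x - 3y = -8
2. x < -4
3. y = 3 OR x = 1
No

Even the single constraint (3x - 3y = -8) is infeasible over the integers.

  - 3x - 3y = -8: every term on the left is divisible by 3, so the LHS ≡ 0 (mod 3), but the RHS -8 is not — no integer solution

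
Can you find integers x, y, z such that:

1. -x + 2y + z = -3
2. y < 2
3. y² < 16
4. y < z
Yes

Take x = 4, y = 0, z = 1. Substituting into each constraint:
  (1) (-4) + 2(0) + 1 = -3 ✓
  (2) 0 < 2 ✓
  (3) y² = (0)² = 0, and 0 < 16 ✓
  (4) 0 < 1 ✓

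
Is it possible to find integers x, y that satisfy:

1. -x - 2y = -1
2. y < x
Yes

Take x = 1, y = 0. Substituting into each constraint:
  (1) (-1) - 2(0) = -1 ✓
  (2) 0 < 1 ✓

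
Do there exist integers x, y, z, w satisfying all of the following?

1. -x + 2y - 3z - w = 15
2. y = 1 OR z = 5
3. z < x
Yes

Take x = 7, y = 1, z = 6, w = -38. Substituting into each constraint:
  (1) (-7) + 2(1) - 3(6) + 38 = 15 ✓
  (2) y = 1, target 1 ✓ (first branch holds)
  (3) 6 < 7 ✓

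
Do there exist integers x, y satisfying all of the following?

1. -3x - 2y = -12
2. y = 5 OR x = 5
No

The full constraint system is jointly infeasible over the integers. Each constraint and what it forces:

  - -3x - 2y = -12: is a linear equation tying the variables together
  - y = 5 OR x = 5: forces a choice: either y = 5 or x = 5

Split on the disjunction (y = 5 OR x = 5):
  • If y = 5: with y = 5, every remaining term of the linear equation is divisible by 3, so the left side is ≡ 0 (mod 3); but the right side -2 ≡ 1 (mod 3). No integers can satisfy it.
  • If x = 5: with x = 5, every remaining term of the linear equation is divisible by 2, so the left side is ≡ 0 (mod 2); but the right side 3 ≡ 1 (mod 2). No integers can satisfy it.
Both branches are infeasible, so the system has no integer solution.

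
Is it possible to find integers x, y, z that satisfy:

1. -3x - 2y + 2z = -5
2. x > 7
Yes

Take x = 9, y = 0, z = 11. Substituting into each constraint:
  (1) -3(9) - 2(0) + 2(11) = -5 ✓
  (2) 9 > 7 ✓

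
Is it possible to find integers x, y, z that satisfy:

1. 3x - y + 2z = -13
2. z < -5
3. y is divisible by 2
Yes

Take x = 1, y = 0, z = -8. Substituting into each constraint:
  (1) 3(1) + 0 + 2(-8) = -13 ✓
  (2) -8 < -5 ✓
  (3) 0 = 2 × 0, remainder 0 ✓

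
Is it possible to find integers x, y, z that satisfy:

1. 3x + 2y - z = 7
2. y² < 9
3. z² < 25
Yes

Take x = 1, y = 2, z = 0. Substituting into each constraint:
  (1) 3(1) + 2(2) + 0 = 7 ✓
  (2) y² = (2)² = 4, and 4 < 9 ✓
  (3) z² = (0)² = 0, and 0 < 25 ✓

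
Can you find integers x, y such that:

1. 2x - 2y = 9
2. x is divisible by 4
No

Even the single constraint (2x - 2y = 9) is infeasible over the integers.

  - 2x - 2y = 9: every term on the left is divisible by 2, so the LHS ≡ 0 (mod 2), but the RHS 9 is not — no integer solution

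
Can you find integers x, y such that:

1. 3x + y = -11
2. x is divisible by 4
Yes

Take x = 0, y = -11. Substituting into each constraint:
  (1) 3(0) + (-11) = -11 ✓
  (2) 0 = 4 × 0, remainder 0 ✓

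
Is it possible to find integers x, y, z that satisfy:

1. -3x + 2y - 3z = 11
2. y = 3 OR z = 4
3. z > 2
Yes

Take x = -5, y = 4, z = 4. Substituting into each constraint:
  (1) -3(-5) + 2(4) - 3(4) = 11 ✓
  (2) z = 4, target 4 ✓ (second branch holds)
  (3) 4 > 2 ✓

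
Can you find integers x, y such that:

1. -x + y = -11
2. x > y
Yes

Take x = 11, y = 0. Substituting into each constraint:
  (1) (-11) + 0 = -11 ✓
  (2) 11 > 0 ✓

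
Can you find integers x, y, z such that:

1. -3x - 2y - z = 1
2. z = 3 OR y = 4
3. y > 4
Yes

Take x = -6, y = 7, z = 3. Substituting into each constraint:
  (1) -3(-6) - 2(7) + (-3) = 1 ✓
  (2) z = 3, target 3 ✓ (first branch holds)
  (3) 7 > 4 ✓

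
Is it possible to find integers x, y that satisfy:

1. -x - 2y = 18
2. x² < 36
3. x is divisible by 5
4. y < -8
Yes

Take x = 0, y = -9. Substituting into each constraint:
  (1) 0 - 2(-9) = 18 ✓
  (2) x² = (0)² = 0, and 0 < 36 ✓
  (3) 0 = 5 × 0, remainder 0 ✓
  (4) -9 < -8 ✓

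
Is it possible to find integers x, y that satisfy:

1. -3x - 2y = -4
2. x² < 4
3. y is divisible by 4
No

The full constraint system is jointly infeasible over the integers. Each constraint and what it forces:

  - -3x - 2y = -4: is a linear equation tying the variables together
  - x² < 4: restricts x to |x| ≤ 1
  - y is divisible by 4: restricts y to multiples of 4

The bounds confine x to {-1, 0, 1}. For each value, substitute into the equation:
  • x = -1: the equation gives -2y = -7, so y would not be an integer.
  • x = 0: the equation forces y = 2, but 4 does not divide 2.
  • x = 1: the equation gives -2y = -1, so y would not be an integer.
Every case fails, so no integer solution exists.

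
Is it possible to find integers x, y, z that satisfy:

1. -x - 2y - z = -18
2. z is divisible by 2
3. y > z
Yes

Take x = 16, y = 1, z = 0. Substituting into each constraint:
  (1) (-16) - 2(1) + 0 = -18 ✓
  (2) 0 = 2 × 0, remainder 0 ✓
  (3) 1 > 0 ✓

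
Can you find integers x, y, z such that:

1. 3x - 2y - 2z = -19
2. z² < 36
Yes

Take x = -5, y = 2, z = 0. Substituting into each constraint:
  (1) 3(-5) - 2(2) - 2(0) = -19 ✓
  (2) z² = (0)² = 0, and 0 < 36 ✓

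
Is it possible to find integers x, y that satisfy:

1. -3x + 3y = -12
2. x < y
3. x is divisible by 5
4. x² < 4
No

A contradictory subset is {-3x + 3y = -12, x < y}. No integer assignment can satisfy these jointly:

  - -3x + 3y = -12: is a linear equation tying the variables together
  - x < y: bounds one variable relative to another variable

From the equation, x − y = 4, i.e. y − x = -4; but y > x requires y − x ≥ 1. Contradiction.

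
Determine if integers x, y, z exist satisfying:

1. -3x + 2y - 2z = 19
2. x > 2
Yes

Take x = 3, y = 14, z = 0. Substituting into each constraint:
  (1) -3(3) + 2(14) - 2(0) = 19 ✓
  (2) 3 > 2 ✓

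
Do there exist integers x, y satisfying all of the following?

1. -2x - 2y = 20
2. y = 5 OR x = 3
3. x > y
Yes

Take x = 3, y = -13. Substituting into each constraint:
  (1) -2(3) - 2(-13) = 20 ✓
  (2) x = 3, target 3 ✓ (second branch holds)
  (3) 3 > -13 ✓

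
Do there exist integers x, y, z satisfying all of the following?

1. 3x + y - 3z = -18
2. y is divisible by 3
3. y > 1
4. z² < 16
Yes

Take x = -5, y = 3, z = 2. Substituting into each constraint:
  (1) 3(-5) + 3 - 3(2) = -18 ✓
  (2) 3 = 3 × 1, remainder 0 ✓
  (3) 3 > 1 ✓
  (4) z² = (2)² = 4, and 4 < 16 ✓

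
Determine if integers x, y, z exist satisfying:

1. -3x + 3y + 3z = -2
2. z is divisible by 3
No

Even the single constraint (-3x + 3y + 3z = -2) is infeasible over the integers.

  - -3x + 3y + 3z = -2: every term on the left is divisible by 3, so the LHS ≡ 0 (mod 3), but the RHS -2 is not — no integer solution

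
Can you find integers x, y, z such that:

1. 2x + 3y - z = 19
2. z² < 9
Yes

Take x = 8, y = 1, z = 0. Substituting into each constraint:
  (1) 2(8) + 3(1) + 0 = 19 ✓
  (2) z² = (0)² = 0, and 0 < 9 ✓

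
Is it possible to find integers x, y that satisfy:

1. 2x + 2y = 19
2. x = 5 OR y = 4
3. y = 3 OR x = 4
No

Even the single constraint (2x + 2y = 19) is infeasible over the integers.

  - 2x + 2y = 19: every term on the left is divisible by 2, so the LHS ≡ 0 (mod 2), but the RHS 19 is not — no integer solution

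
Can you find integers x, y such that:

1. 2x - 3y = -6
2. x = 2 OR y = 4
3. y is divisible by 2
Yes

Take x = 3, y = 4. Substituting into each constraint:
  (1) 2(3) - 3(4) = -6 ✓
  (2) y = 4, target 4 ✓ (second branch holds)
  (3) 4 = 2 × 2, remainder 0 ✓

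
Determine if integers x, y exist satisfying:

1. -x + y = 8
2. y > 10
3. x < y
Yes

Take x = 3, y = 11. Substituting into each constraint:
  (1) (-3) + 11 = 8 ✓
  (2) 11 > 10 ✓
  (3) 3 < 11 ✓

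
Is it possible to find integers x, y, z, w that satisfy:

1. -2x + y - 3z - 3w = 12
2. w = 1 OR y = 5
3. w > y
Yes

Take x = -8, y = -1, z = 0, w = 1. Substituting into each constraint:
  (1) -2(-8) + (-1) - 3(0) - 3(1) = 12 ✓
  (2) w = 1, target 1 ✓ (first branch holds)
  (3) 1 > -1 ✓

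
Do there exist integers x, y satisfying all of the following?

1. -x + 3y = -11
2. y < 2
Yes

Take x = 2, y = -3. Substituting into each constraint:
  (1) (-2) + 3(-3) = -11 ✓
  (2) -3 < 2 ✓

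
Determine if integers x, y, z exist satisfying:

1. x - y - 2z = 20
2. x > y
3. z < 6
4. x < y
No

A contradictory subset is {x > y, x < y}. No integer assignment can satisfy these jointly:

  - x > y: bounds one variable relative to another variable
  - x < y: bounds one variable relative to another variable

Direct contradiction: x > y and y > x cannot both hold.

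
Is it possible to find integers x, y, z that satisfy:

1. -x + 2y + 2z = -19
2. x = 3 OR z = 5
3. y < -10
Yes

Take x = 5, y = -12, z = 5. Substituting into each constraint:
  (1) (-5) + 2(-12) + 2(5) = -19 ✓
  (2) z = 5, target 5 ✓ (second branch holds)
  (3) -12 < -10 ✓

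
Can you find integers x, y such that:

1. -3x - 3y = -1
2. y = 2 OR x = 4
No

Even the single constraint (-3x - 3y = -1) is infeasible over the integers.

  - -3x - 3y = -1: every term on the left is divisible by 3, so the LHS ≡ 0 (mod 3), but the RHS -1 is not — no integer solution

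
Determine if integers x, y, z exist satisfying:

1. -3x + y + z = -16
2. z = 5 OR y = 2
Yes

Take x = 6, y = 2, z = 0. Substituting into each constraint:
  (1) -3(6) + 2 + 0 = -16 ✓
  (2) y = 2, target 2 ✓ (second branch holds)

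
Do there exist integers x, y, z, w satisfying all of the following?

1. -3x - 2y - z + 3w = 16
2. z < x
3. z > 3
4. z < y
Yes

Take x = 5, y = 5, z = 4, w = 15. Substituting into each constraint:
  (1) -3(5) - 2(5) + (-4) + 3(15) = 16 ✓
  (2) 4 < 5 ✓
  (3) 4 > 3 ✓
  (4) 4 < 5 ✓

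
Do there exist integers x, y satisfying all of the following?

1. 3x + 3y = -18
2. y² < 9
Yes

Take x = -6, y = 0. Substituting into each constraint:
  (1) 3(-6) + 3(0) = -18 ✓
  (2) y² = (0)² = 0, and 0 < 9 ✓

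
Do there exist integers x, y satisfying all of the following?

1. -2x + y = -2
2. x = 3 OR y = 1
Yes

Take x = 3, y = 4. Substituting into each constraint:
  (1) -2(3) + 4 = -2 ✓
  (2) x = 3, target 3 ✓ (first branch holds)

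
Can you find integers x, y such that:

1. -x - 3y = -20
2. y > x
Yes

Take x = 2, y = 6. Substituting into each constraint:
  (1) (-2) - 3(6) = -20 ✓
  (2) 6 > 2 ✓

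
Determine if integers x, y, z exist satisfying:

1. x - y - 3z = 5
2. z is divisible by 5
Yes

Take x = 0, y = -5, z = 0. Substituting into each constraint:
  (1) 0 + 5 - 3(0) = 5 ✓
  (2) 0 = 5 × 0, remainder 0 ✓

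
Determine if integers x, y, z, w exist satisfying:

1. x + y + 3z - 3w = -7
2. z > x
Yes

Take x = 0, y = 2, z = 1, w = 4. Substituting into each constraint:
  (1) 0 + 2 + 3(1) - 3(4) = -7 ✓
  (2) 1 > 0 ✓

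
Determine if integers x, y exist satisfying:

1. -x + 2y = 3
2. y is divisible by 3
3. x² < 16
Yes

Take x = -3, y = 0. Substituting into each constraint:
  (1) 3 + 2(0) = 3 ✓
  (2) 0 = 3 × 0, remainder 0 ✓
  (3) x² = (-3)² = 9, and 9 < 16 ✓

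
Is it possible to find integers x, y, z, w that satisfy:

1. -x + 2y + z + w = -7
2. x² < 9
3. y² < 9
Yes

Take x = 0, y = 2, z = 0, w = -11. Substituting into each constraint:
  (1) 0 + 2(2) + 0 + (-11) = -7 ✓
  (2) x² = (0)² = 0, and 0 < 9 ✓
  (3) y² = (2)² = 4, and 4 < 9 ✓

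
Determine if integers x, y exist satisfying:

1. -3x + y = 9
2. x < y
Yes

Take x = -4, y = -3. Substituting into each constraint:
  (1) -3(-4) + (-3) = 9 ✓
  (2) -4 < -3 ✓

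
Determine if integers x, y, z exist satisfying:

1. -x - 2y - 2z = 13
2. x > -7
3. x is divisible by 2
No

A contradictory subset is {-x - 2y - 2z = 13, x is divisible by 2}. No integer assignment can satisfy these jointly:

  - -x - 2y - 2z = 13: is a linear equation tying the variables together
  - x is divisible by 2: restricts x to multiples of 2

Modular obstruction: writing x = 2x', every remaining term of the linear equation is divisible by 2, so the left side is ≡ 0 (mod 2); but the right side 13 ≡ 1 (mod 2). No integers can satisfy it.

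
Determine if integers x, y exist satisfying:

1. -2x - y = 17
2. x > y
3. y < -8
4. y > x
No

A contradictory subset is {x > y, y > x}. No integer assignment can satisfy these jointly:

  - x > y: bounds one variable relative to another variable
  - y > x: bounds one variable relative to another variable

Direct contradiction: x > y and y > x cannot both hold.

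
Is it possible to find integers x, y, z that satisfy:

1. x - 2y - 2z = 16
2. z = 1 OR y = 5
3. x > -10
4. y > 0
Yes

Take x = 20, y = 1, z = 1. Substituting into each constraint:
  (1) 20 - 2(1) - 2(1) = 16 ✓
  (2) z = 1, target 1 ✓ (first branch holds)
  (3) 20 > -10 ✓
  (4) 1 > 0 ✓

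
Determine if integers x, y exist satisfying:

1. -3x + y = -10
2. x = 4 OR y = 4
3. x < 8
Yes

Take x = 4, y = 2. Substituting into each constraint:
  (1) -3(4) + 2 = -10 ✓
  (2) x = 4, target 4 ✓ (first branch holds)
  (3) 4 < 8 ✓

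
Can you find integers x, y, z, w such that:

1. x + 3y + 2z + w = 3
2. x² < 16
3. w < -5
Yes

Take x = 1, y = 0, z = 4, w = -6. Substituting into each constraint:
  (1) 1 + 3(0) + 2(4) + (-6) = 3 ✓
  (2) x² = (1)² = 1, and 1 < 16 ✓
  (3) -6 < -5 ✓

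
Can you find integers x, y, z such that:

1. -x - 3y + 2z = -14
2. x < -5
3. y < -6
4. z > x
Yes

Take x = -37, y = -7, z = -36. Substituting into each constraint:
  (1) 37 - 3(-7) + 2(-36) = -14 ✓
  (2) -37 < -5 ✓
  (3) -7 < -6 ✓
  (4) -36 > -37 ✓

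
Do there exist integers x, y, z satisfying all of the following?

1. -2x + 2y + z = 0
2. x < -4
Yes

Take x = -5, y = -5, z = 0. Substituting into each constraint:
  (1) -2(-5) + 2(-5) + 0 = 0 ✓
  (2) -5 < -4 ✓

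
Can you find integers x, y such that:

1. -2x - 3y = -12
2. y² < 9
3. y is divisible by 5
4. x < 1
No

A contradictory subset is {-2x - 3y = -12, y² < 9, x < 1}. No integer assignment can satisfy these jointly:

  - -2x - 3y = -12: is a linear equation tying the variables together
  - y² < 9: restricts y to |y| ≤ 2
  - x < 1: bounds one variable relative to a constant

Range argument: with x ∈ [−∞, 0], y ∈ [-2, 2], the left side of the equation is at least -6, but the right side is -12 < -6. No integer solution exists.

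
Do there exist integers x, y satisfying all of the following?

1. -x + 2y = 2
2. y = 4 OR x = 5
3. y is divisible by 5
No

The full constraint system is jointly infeasible over the integers. Each constraint and what it forces:

  - -x + 2y = 2: is a linear equation tying the variables together
  - y = 4 OR x = 5: forces a choice: either y = 4 or x = 5
  - y is divisible by 5: restricts y to multiples of 5

Split on the disjunction (y = 4 OR x = 5):
  • If y = 4: this contradicts the divisibility constraint — 4 is not a multiple of 5.
  • If x = 5: with x = 5, writing y = 5y', every remaining term of the linear equation is divisible by 10, so the left side is ≡ 0 (mod 10); but the right side 7 ≡ 7 (mod 10). No integers can satisfy it.
Both branches are infeasible, so the system has no integer solution.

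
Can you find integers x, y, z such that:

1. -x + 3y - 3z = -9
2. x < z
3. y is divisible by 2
Yes

Take x = 0, y = -2, z = 1. Substituting into each constraint:
  (1) 0 + 3(-2) - 3(1) = -9 ✓
  (2) 0 < 1 ✓
  (3) -2 = 2 × -1, remainder 0 ✓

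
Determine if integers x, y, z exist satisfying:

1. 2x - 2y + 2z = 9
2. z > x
No

Even the single constraint (2x - 2y + 2z = 9) is infeasible over the integers.

  - 2x - 2y + 2z = 9: every term on the left is divisible by 2, so the LHS ≡ 0 (mod 2), but the RHS 9 is not — no integer solution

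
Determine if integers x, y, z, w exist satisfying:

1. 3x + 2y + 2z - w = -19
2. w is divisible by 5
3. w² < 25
Yes

Take x = -7, y = 1, z = 0, w = 0. Substituting into each constraint:
  (1) 3(-7) + 2(1) + 2(0) + 0 = -19 ✓
  (2) 0 = 5 × 0, remainder 0 ✓
  (3) w² = (0)² = 0, and 0 < 25 ✓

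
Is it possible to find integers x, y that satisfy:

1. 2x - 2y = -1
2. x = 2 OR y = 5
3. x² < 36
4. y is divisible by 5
No

Even the single constraint (2x - 2y = -1) is infeasible over the integers.

  - 2x - 2y = -1: every term on the left is divisible by 2, so the LHS ≡ 0 (mod 2), but the RHS -1 is not — no integer solution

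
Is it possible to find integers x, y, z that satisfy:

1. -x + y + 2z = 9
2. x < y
Yes

Take x = 0, y = 1, z = 4. Substituting into each constraint:
  (1) 0 + 1 + 2(4) = 9 ✓
  (2) 0 < 1 ✓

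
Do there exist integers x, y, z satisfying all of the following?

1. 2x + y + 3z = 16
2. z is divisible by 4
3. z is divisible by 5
Yes

Take x = 0, y = 16, z = 0. Substituting into each constraint:
  (1) 2(0) + 16 + 3(0) = 16 ✓
  (2) 0 = 4 × 0, remainder 0 ✓
  (3) 0 = 5 × 0, remainder 0 ✓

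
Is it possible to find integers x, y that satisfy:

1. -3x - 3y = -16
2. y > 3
No

Even the single constraint (-3x - 3y = -16) is infeasible over the integers.

  - -3x - 3y = -16: every term on the left is divisible by 3, so the LHS ≡ 0 (mod 3), but the RHS -16 is not — no integer solution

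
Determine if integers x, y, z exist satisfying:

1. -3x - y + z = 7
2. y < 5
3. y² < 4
Yes

Take x = 0, y = 0, z = 7. Substituting into each constraint:
  (1) -3(0) + 0 + 7 = 7 ✓
  (2) 0 < 5 ✓
  (3) y² = (0)² = 0, and 0 < 4 ✓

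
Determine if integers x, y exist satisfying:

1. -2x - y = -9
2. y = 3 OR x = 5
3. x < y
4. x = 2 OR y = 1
No

A contradictory subset is {-2x - y = -9, y = 3 OR x = 5, x < y}. No integer assignment can satisfy these jointly:

  - -2x - y = -9: is a linear equation tying the variables together
  - y = 3 OR x = 5: forces a choice: either y = 3 or x = 5
  - x < y: bounds one variable relative to another variable

Split on the disjunction (y = 3 OR x = 5):
  • If y = 3: the equation forces x = 3, giving (y, x) = (3, 3), which violates y > x.
  • If x = 5: the equation forces y = -1, giving (x, y) = (5, -1), which violates y > x.
Both branches are infeasible, so the system has no integer solution.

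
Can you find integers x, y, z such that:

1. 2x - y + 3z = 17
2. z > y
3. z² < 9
Yes

Take x = 7, y = 0, z = 1. Substituting into each constraint:
  (1) 2(7) + 0 + 3(1) = 17 ✓
  (2) 1 > 0 ✓
  (3) z² = (1)² = 1, and 1 < 9 ✓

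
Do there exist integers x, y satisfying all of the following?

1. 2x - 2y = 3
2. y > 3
No

Even the single constraint (2x - 2y = 3) is infeasible over the integers.

  - 2x - 2y = 3: every term on the left is divisible by 2, so the LHS ≡ 0 (mod 2), but the RHS 3 is not — no integer solution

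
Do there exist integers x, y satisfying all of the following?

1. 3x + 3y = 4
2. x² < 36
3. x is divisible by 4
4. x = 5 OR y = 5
No

Even the single constraint (3x + 3y = 4) is infeasible over the integers.

  - 3x + 3y = 4: every term on the left is divisible by 3, so the LHS ≡ 0 (mod 3), but the RHS 4 is not — no integer solution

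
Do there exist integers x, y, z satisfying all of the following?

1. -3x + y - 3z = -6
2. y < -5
Yes

Take x = 0, y = -6, z = 0. Substituting into each constraint:
  (1) -3(0) + (-6) - 3(0) = -6 ✓
  (2) -6 < -5 ✓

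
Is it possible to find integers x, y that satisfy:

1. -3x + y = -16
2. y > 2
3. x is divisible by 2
Yes

Take x = 8, y = 8. Substituting into each constraint:
  (1) -3(8) + 8 = -16 ✓
  (2) 8 > 2 ✓
  (3) 8 = 2 × 4, remainder 0 ✓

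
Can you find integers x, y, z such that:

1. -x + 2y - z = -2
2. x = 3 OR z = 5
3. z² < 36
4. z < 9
Yes

Take x = -1, y = 1, z = 5. Substituting into each constraint:
  (1) 1 + 2(1) + (-5) = -2 ✓
  (2) z = 5, target 5 ✓ (second branch holds)
  (3) z² = (5)² = 25, and 25 < 36 ✓
  (4) 5 < 9 ✓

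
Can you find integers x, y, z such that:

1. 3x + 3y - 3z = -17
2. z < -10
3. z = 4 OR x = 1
No

Even the single constraint (3x + 3y - 3z = -17) is infeasible over the integers.

  - 3x + 3y - 3z = -17: every term on the left is divisible by 3, so the LHS ≡ 0 (mod 3), but the RHS -17 is not — no integer solution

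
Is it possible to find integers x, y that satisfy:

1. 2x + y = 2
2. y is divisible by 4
Yes

Take x = 1, y = 0. Substituting into each constraint:
  (1) 2(1) + 0 = 2 ✓
  (2) 0 = 4 × 0, remainder 0 ✓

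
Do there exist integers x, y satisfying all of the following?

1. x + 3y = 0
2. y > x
Yes

Take x = -3, y = 1. Substituting into each constraint:
  (1) (-3) + 3(1) = 0 ✓
  (2) 1 > -3 ✓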